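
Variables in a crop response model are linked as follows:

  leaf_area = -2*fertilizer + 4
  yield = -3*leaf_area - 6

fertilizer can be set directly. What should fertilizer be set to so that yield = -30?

fertilizer = -2

Substituting into the yield equation gives yield = 6*fertilizer - 18.
Solve 6*fertilizer - 18 = -30: fertilizer = (-30 + 18) / 6 = -2.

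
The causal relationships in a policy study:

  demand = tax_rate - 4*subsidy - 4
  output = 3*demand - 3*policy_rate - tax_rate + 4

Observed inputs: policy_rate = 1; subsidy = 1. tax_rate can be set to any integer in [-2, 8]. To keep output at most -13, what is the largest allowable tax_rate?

Substituting into the demand equation gives demand = tax_rate - 8.
So output = 2*tax_rate - 23.
Require 2*tax_rate - 23 ≤ -13, so tax_rate ≤ 5.
The largest integer in [-2, 8] satisfying this is 5.

tax_rate = 5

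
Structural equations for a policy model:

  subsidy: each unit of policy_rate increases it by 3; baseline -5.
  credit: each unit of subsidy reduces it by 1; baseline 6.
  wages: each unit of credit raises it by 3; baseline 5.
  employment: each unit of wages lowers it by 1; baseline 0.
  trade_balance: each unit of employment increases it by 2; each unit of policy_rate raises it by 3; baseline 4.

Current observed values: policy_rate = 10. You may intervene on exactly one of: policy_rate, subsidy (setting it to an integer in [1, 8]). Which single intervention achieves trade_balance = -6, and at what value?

set subsidy = 1

Intervening on policy_rate: trade_balance = 21*policy_rate - 72. Reaching -6 requires policy_rate = 22/7, not an integer.
Intervening on subsidy: with other inputs at their observed values, trade_balance = 6*subsidy - 12. Solving for -6 gives subsidy = 1, within [1, 8].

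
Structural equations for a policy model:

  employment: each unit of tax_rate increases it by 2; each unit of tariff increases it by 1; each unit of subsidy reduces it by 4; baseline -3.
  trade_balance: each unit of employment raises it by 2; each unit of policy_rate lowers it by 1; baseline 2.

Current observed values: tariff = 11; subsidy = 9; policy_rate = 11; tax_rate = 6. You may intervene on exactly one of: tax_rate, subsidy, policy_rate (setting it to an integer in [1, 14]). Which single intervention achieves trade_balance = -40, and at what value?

set policy_rate = 10

Intervening on tax_rate: trade_balance = 4*tax_rate - 65. Reaching -40 requires tax_rate = 25/4, not an integer.
Intervening on subsidy: trade_balance = -8*subsidy + 31. Reaching -40 requires subsidy = 71/8, not an integer.
Intervening on policy_rate: with other inputs at their observed values, trade_balance = -policy_rate - 30. Solving for -40 gives policy_rate = 10, within [1, 14].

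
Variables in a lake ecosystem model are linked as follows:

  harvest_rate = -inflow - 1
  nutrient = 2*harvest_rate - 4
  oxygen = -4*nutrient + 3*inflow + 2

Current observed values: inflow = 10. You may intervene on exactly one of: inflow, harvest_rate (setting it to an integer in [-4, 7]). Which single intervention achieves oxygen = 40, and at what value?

Intervening on inflow: oxygen = 11*inflow + 26. Reaching 40 requires inflow = 14/11, not an integer.
Intervening on harvest_rate: with other inputs at their observed values, oxygen = -8*harvest_rate + 48. Solving for 40 gives harvest_rate = 1, within [-4, 7].

set harvest_rate = 1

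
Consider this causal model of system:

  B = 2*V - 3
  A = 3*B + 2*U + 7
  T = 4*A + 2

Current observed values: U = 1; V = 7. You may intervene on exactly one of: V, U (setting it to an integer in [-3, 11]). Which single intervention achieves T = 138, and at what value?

Intervening on V: T = 24*V + 2. Reaching 138 requires V = 17/3, not an integer.
Intervening on U: with other inputs at their observed values, T = 8*U + 162. Solving for 138 gives U = -3, within [-3, 11].

set U = -3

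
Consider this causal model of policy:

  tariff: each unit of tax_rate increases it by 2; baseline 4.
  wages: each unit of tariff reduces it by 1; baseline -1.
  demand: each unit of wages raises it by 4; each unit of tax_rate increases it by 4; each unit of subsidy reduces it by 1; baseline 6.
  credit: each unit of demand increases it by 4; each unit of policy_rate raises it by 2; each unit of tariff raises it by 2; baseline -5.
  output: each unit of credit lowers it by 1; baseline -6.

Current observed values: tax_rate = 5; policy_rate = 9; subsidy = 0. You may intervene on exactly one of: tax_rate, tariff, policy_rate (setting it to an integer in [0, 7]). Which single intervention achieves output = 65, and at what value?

set tax_rate = 3

Intervening on tax_rate: with other inputs at their observed values, output = 12*tax_rate + 29. Solving for 65 gives tax_rate = 3, within [0, 7].
Intervening on tariff: output = 14*tariff - 107. Reaching 65 requires tariff = 86/7, not an integer.
Intervening on policy_rate: output = -2*policy_rate + 107. Reaching 65 requires policy_rate = 21, outside [0, 7].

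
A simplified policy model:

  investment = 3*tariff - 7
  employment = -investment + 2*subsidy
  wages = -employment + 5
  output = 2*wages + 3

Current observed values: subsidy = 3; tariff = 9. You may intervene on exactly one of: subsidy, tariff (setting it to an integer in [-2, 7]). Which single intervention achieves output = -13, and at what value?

set tariff = 0

Intervening on subsidy: output = -4*subsidy + 53. Reaching -13 requires subsidy = 33/2, not an integer.
Intervening on tariff: with other inputs at their observed values, output = 6*tariff - 13. Solving for -13 gives tariff = 0, within [-2, 7].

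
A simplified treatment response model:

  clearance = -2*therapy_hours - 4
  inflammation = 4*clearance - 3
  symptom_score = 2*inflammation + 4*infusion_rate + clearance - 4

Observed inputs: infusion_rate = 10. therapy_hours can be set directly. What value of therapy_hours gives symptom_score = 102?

Substituting into the inflammation equation gives inflammation = -8*therapy_hours - 19.
Substituting into the symptom_score equation gives symptom_score = -18*therapy_hours - 6.
Solve -18*therapy_hours - 6 = 102: therapy_hours = (102 + 6) / -18 = -6.

therapy_hours = -6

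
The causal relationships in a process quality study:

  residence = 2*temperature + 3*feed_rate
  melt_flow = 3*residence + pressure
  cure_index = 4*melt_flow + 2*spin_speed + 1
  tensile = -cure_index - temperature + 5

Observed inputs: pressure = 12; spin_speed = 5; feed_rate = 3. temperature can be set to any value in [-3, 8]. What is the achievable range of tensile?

Substituting into the residence equation gives residence = 2*temperature + 9.
So melt_flow = 6*temperature + 39.
cure_index becomes 24*temperature + 167.
This gives tensile = -25*temperature - 162.
Linear in temperature, so extremes are at the endpoints: temperature = -3 gives tensile = -87; temperature = 8 gives tensile = -362.

-362 to -87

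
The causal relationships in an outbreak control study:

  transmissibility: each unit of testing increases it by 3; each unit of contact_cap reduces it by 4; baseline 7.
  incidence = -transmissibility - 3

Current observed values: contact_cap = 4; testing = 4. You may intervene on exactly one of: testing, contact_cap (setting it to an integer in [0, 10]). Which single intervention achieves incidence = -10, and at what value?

Intervening on testing: incidence = -3*testing + 6. Reaching -10 requires testing = 16/3, not an integer.
Intervening on contact_cap: with other inputs at their observed values, incidence = 4*contact_cap - 22. Solving for -10 gives contact_cap = 3, within [0, 10].

set contact_cap = 3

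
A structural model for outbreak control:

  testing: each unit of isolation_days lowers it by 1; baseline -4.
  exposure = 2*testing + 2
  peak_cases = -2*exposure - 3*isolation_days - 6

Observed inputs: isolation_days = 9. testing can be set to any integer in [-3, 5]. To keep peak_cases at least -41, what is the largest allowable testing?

Intervening on testing fixes its value directly, overriding its dependence on isolation_days.
Substituting into the peak_cases equation gives peak_cases = -4*testing - 37.
Require -4*testing - 37 ≥ -41, so testing ≤ 1.
The largest integer in [-3, 5] satisfying this is 1.

testing = 1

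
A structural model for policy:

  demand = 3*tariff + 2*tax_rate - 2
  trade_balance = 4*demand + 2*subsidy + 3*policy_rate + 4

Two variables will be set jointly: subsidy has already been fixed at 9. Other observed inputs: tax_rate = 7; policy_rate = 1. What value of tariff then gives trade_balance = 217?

With subsidy held at 9:
Substituting into the demand equation gives demand = 3*tariff + 12.
Substituting into the trade_balance equation gives trade_balance = 12*tariff + 73.
Solve 12*tariff + 73 = 217: tariff = (217 - 73) / 12 = 12.

tariff = 12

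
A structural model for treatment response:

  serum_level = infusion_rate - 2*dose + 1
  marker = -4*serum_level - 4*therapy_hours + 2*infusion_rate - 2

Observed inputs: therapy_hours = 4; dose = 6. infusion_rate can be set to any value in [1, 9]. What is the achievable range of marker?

8 to 24

Substituting into the serum_level equation gives serum_level = infusion_rate - 11.
So marker = -2*infusion_rate + 26.
Linear in infusion_rate, so extremes are at the endpoints: infusion_rate = 1 gives marker = 24; infusion_rate = 9 gives marker = 8.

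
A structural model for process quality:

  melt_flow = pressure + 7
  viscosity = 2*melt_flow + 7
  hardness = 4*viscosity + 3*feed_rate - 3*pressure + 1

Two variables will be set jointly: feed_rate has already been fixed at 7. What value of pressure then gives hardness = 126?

With feed_rate held at 7:
Substituting into the viscosity equation gives viscosity = 2*pressure + 21.
This gives hardness = 5*pressure + 106.
Solve 5*pressure + 106 = 126: pressure = (126 - 106) / 5 = 4.

pressure = 4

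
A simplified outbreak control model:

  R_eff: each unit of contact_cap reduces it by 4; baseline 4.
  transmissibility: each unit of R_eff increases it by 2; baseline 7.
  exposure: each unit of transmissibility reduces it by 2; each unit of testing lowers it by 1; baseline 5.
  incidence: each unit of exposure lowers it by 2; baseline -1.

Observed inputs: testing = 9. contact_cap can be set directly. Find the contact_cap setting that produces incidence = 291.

Substituting into the transmissibility equation gives transmissibility = -8*contact_cap + 15.
Substituting into the exposure equation gives exposure = 16*contact_cap - 34.
Substituting into the incidence equation gives incidence = -32*contact_cap + 67.
Solve -32*contact_cap + 67 = 291: contact_cap = (291 - 67) / -32 = -7.

contact_cap = -7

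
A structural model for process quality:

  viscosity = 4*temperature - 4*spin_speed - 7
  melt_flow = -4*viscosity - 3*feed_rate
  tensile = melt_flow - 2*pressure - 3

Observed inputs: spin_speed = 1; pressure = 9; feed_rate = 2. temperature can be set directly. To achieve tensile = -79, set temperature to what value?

Substituting into the viscosity equation gives viscosity = 4*temperature - 11.
melt_flow becomes -16*temperature + 38.
tensile becomes -16*temperature + 17.
Solve -16*temperature + 17 = -79: temperature = (-79 - 17) / -16 = 6.

temperature = 6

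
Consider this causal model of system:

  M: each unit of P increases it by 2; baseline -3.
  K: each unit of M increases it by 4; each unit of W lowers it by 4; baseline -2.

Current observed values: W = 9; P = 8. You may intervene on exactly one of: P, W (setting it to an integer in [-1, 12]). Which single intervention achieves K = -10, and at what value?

set P = 5

Intervening on P: with other inputs at their observed values, K = 8*P - 50. Solving for -10 gives P = 5, within [-1, 12].
Intervening on W: K = -4*W + 50. Reaching -10 requires W = 15, outside [-1, 12].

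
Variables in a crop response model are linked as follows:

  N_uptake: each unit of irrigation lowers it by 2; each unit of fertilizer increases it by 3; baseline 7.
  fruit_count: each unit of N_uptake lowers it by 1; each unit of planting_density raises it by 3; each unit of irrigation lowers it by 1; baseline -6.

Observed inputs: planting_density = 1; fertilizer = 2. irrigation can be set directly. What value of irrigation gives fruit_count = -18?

irrigation = -2

Substituting into the N_uptake equation gives N_uptake = -2*irrigation + 13.
This gives fruit_count = irrigation - 16.
Solve irrigation - 16 = -18: irrigation = (-18 + 16) / 1 = -2.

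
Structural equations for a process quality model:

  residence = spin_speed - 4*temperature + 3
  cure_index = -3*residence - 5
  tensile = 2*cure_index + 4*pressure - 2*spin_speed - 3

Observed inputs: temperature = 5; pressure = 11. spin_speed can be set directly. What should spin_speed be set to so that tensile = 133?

spin_speed = 0

Substituting into the residence equation gives residence = spin_speed - 17.
This gives cure_index = -3*spin_speed + 46.
tensile becomes -8*spin_speed + 133.
Solve -8*spin_speed + 133 = 133: spin_speed = (133 - 133) / -8 = 0.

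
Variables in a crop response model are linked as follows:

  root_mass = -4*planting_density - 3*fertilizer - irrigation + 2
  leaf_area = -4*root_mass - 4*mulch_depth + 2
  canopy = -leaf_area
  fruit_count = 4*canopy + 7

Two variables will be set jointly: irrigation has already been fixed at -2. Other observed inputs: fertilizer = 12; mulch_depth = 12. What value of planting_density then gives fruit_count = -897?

With irrigation held at -2:
Substituting into the root_mass equation gives root_mass = -4*planting_density - 32.
Substituting into the leaf_area equation gives leaf_area = 16*planting_density + 82.
Substituting into the canopy equation gives canopy = -16*planting_density - 82.
Substituting into the fruit_count equation gives fruit_count = -64*planting_density - 321.
Solve -64*planting_density - 321 = -897: planting_density = (-897 + 321) / -64 = 9.

planting_density = 9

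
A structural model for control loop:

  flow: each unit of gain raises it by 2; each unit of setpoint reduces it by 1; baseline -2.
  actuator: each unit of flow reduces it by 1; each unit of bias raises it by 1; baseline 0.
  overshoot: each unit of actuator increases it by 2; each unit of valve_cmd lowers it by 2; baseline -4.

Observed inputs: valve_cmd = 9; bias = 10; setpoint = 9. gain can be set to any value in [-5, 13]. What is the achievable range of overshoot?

Substituting into the flow equation gives flow = 2*gain - 11.
actuator becomes -2*gain + 21.
So overshoot = -4*gain + 20.
Linear in gain, so extremes are at the endpoints: gain = -5 gives overshoot = 40; gain = 13 gives overshoot = -32.

-32 to 40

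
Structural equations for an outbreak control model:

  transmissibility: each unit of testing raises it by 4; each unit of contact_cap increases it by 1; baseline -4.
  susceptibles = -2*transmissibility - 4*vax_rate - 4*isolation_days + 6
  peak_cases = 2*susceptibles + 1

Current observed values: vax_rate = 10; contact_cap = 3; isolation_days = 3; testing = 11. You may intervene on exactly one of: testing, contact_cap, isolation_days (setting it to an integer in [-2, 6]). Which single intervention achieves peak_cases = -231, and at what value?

set isolation_days = -1

Intervening on testing: peak_cases = -16*testing - 87. Reaching -231 requires testing = 9, outside [-2, 6].
Intervening on contact_cap: peak_cases = -4*contact_cap - 251. Reaching -231 requires contact_cap = -5, outside [-2, 6].
Intervening on isolation_days: with other inputs at their observed values, peak_cases = -8*isolation_days - 239. Solving for -231 gives isolation_days = -1, within [-2, 6].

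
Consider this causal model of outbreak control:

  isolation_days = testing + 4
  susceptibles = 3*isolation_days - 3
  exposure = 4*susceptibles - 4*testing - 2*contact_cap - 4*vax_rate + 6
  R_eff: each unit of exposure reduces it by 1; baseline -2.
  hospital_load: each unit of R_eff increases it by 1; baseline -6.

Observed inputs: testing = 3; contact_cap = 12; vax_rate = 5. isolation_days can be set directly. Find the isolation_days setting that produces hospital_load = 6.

Intervening on isolation_days fixes its value directly, overriding its dependence on testing.
Substituting into the exposure equation gives exposure = 12*isolation_days - 62.
Substituting into the R_eff equation gives R_eff = -12*isolation_days + 60.
This gives hospital_load = -12*isolation_days + 54.
Solve -12*isolation_days + 54 = 6: isolation_days = (6 - 54) / -12 = 4.

isolation_days = 4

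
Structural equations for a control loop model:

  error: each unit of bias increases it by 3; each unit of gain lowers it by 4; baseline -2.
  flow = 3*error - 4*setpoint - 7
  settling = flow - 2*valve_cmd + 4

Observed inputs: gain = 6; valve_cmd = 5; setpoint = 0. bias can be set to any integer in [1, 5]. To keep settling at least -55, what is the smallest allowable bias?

Substituting into the error equation gives error = 3*bias - 26.
flow becomes 9*bias - 85.
This gives settling = 9*bias - 91.
Require 9*bias - 91 ≥ -55, so bias ≥ 4.
The smallest integer in [1, 5] satisfying this is 4.

bias = 4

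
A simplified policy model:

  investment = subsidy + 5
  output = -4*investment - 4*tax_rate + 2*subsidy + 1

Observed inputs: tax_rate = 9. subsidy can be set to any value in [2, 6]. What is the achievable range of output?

Substituting into the output equation gives output = -2*subsidy - 55.
Linear in subsidy, so extremes are at the endpoints: subsidy = 2 gives output = -59; subsidy = 6 gives output = -67.

-67 to -59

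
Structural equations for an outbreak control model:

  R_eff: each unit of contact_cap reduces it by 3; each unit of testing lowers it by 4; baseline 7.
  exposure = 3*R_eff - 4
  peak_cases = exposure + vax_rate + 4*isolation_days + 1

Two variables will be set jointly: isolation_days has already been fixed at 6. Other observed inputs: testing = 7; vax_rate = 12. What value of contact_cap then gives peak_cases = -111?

contact_cap = 9

With isolation_days held at 6:
Substituting into the R_eff equation gives R_eff = -3*contact_cap - 21.
So exposure = -9*contact_cap - 67.
So peak_cases = -9*contact_cap - 30.
Solve -9*contact_cap - 30 = -111: contact_cap = (-111 + 30) / -9 = 9.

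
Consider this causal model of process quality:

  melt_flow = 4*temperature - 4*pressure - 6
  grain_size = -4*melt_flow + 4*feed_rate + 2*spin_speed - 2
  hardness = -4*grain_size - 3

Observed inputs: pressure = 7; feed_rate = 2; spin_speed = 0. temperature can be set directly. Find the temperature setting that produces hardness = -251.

temperature = 5

Substituting into the melt_flow equation gives melt_flow = 4*temperature - 34.
This gives grain_size = -16*temperature + 142.
So hardness = 64*temperature - 571.
Solve 64*temperature - 571 = -251: temperature = (-251 + 571) / 64 = 5.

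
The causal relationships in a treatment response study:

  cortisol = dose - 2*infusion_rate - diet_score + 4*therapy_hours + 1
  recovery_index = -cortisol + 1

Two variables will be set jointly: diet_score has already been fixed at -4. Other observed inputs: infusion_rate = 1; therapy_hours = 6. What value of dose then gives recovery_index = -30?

dose = 4

With diet_score held at -4:
Substituting into the cortisol equation gives cortisol = dose + 27.
recovery_index becomes -dose - 26.
Solve -dose - 26 = -30: dose = (-30 + 26) / -1 = 4.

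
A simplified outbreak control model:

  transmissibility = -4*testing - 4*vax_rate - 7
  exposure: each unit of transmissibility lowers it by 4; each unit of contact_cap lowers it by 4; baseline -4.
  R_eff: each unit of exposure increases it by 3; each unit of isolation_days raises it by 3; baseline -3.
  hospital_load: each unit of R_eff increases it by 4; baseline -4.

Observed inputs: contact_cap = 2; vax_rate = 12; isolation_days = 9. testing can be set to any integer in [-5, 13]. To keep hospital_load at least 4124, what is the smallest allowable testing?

testing = 8

Substituting into the transmissibility equation gives transmissibility = -4*testing - 55.
Substituting into the exposure equation gives exposure = 16*testing + 208.
R_eff becomes 48*testing + 648.
This gives hospital_load = 192*testing + 2588.
Require 192*testing + 2588 ≥ 4124, so testing ≥ 8.
The smallest integer in [-5, 13] satisfying this is 8.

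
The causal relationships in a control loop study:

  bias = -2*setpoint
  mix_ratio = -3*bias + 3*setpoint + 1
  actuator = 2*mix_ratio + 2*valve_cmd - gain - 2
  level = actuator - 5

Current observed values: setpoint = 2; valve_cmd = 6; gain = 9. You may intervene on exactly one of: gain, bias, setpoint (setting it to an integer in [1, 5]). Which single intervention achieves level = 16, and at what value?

Intervening on gain: level = -gain + 43. Reaching 16 requires gain = 27, outside [1, 5].
Intervening on bias: level = -6*bias + 10. Reaching 16 requires bias = -1, outside [1, 5].
Intervening on setpoint: with other inputs at their observed values, level = 18*setpoint - 2. Solving for 16 gives setpoint = 1, within [1, 5].

set setpoint = 1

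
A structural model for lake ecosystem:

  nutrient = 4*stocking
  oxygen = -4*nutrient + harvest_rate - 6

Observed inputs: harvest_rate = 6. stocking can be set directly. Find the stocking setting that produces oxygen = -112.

stocking = 7

Substituting into the oxygen equation gives oxygen = -16*stocking.
Solve -16*stocking = -112: stocking = -112 / -16 = 7.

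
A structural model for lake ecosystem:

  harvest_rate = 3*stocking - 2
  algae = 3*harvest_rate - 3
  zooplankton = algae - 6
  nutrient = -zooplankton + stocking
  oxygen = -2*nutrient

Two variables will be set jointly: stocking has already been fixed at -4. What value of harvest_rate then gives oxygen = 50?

harvest_rate = 10

With stocking held at -4:
Intervening on harvest_rate fixes its value directly, overriding its dependence on stocking.
Substituting into the zooplankton equation gives zooplankton = 3*harvest_rate - 9.
So nutrient = -3*harvest_rate + 5.
oxygen becomes 6*harvest_rate - 10.
Solve 6*harvest_rate - 10 = 50: harvest_rate = (50 + 10) / 6 = 10.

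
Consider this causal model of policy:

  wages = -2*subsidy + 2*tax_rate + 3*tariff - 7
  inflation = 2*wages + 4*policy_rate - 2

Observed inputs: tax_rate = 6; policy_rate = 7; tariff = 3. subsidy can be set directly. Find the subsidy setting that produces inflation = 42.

subsidy = 3

Substituting into the wages equation gives wages = -2*subsidy + 14.
Substituting into the inflation equation gives inflation = -4*subsidy + 54.
Solve -4*subsidy + 54 = 42: subsidy = (42 - 54) / -4 = 3.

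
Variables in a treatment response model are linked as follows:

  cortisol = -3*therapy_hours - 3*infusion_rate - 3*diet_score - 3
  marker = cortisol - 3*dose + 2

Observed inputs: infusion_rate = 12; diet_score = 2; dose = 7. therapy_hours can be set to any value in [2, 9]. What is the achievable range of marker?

-91 to -70

Substituting into the cortisol equation gives cortisol = -3*therapy_hours - 45.
This gives marker = -3*therapy_hours - 64.
Linear in therapy_hours, so extremes are at the endpoints: therapy_hours = 2 gives marker = -70; therapy_hours = 9 gives marker = -91.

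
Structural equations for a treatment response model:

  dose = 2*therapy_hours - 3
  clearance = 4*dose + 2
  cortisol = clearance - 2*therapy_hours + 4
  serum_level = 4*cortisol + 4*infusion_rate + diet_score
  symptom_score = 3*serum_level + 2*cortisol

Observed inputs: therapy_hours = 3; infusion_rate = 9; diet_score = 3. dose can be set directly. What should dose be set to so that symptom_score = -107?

dose = -4

Intervening on dose fixes its value directly, overriding its dependence on therapy_hours.
Substituting into the cortisol equation gives cortisol = 4*dose.
Substituting into the serum_level equation gives serum_level = 16*dose + 39.
symptom_score becomes 56*dose + 117.
Solve 56*dose + 117 = -107: dose = (-107 - 117) / 56 = -4.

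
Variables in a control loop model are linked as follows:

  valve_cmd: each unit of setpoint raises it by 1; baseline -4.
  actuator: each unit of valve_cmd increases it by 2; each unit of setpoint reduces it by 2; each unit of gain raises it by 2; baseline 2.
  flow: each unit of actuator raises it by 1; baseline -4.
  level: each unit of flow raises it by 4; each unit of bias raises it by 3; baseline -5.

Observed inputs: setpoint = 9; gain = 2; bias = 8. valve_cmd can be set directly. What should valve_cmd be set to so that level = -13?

valve_cmd = 4

Intervening on valve_cmd fixes its value directly, overriding its dependence on setpoint.
Substituting into the actuator equation gives actuator = 2*valve_cmd - 12.
Substituting into the flow equation gives flow = 2*valve_cmd - 16.
So level = 8*valve_cmd - 45.
Solve 8*valve_cmd - 45 = -13: valve_cmd = (-13 + 45) / 8 = 4.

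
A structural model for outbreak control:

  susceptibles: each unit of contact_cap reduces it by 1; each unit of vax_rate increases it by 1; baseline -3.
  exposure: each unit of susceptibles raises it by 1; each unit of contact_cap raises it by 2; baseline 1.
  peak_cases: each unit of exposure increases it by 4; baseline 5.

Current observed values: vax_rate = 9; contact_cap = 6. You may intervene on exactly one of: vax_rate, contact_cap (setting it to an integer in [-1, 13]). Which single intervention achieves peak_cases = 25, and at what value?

set vax_rate = 1

Intervening on vax_rate: with other inputs at their observed values, peak_cases = 4*vax_rate + 21. Solving for 25 gives vax_rate = 1, within [-1, 13].
Intervening on contact_cap: peak_cases = 4*contact_cap + 33. Reaching 25 requires contact_cap = -2, outside [-1, 13].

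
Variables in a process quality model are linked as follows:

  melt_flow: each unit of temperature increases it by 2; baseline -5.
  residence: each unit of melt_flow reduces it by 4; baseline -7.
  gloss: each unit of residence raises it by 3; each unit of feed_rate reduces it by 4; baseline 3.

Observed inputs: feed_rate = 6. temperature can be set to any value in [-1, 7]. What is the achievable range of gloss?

-150 to 42

Substituting into the residence equation gives residence = -8*temperature + 13.
Substituting into the gloss equation gives gloss = -24*temperature + 18.
Linear in temperature, so extremes are at the endpoints: temperature = -1 gives gloss = 42; temperature = 7 gives gloss = -150.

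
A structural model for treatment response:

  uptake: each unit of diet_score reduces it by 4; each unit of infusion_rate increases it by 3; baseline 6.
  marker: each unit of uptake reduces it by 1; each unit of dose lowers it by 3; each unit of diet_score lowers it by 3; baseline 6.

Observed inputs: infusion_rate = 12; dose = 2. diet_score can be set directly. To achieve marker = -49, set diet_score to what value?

Substituting into the uptake equation gives uptake = -4*diet_score + 42.
Substituting into the marker equation gives marker = diet_score - 42.
Solve diet_score - 42 = -49: diet_score = (-49 + 42) / 1 = -7.

diet_score = -7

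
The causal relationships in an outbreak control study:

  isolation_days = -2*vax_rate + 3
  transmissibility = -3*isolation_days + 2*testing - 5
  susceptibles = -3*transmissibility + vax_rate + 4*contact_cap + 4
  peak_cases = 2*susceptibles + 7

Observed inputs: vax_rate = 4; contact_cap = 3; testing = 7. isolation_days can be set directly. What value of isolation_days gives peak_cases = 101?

Intervening on isolation_days fixes its value directly, overriding its dependence on vax_rate.
Substituting into the transmissibility equation gives transmissibility = -3*isolation_days + 9.
susceptibles becomes 9*isolation_days - 7.
Substituting into the peak_cases equation gives peak_cases = 18*isolation_days - 7.
Solve 18*isolation_days - 7 = 101: isolation_days = (101 + 7) / 18 = 6.

isolation_days = 6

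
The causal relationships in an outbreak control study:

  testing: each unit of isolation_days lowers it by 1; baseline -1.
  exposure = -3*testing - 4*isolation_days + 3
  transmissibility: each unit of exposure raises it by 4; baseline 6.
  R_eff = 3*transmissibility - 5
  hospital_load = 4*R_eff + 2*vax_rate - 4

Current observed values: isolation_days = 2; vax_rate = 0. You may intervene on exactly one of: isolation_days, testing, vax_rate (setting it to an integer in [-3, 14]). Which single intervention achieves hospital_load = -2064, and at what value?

Intervening on isolation_days: hospital_load = -48*isolation_days + 336. Reaching -2064 requires isolation_days = 50, outside [-3, 14].
Intervening on testing: with other inputs at their observed values, hospital_load = -144*testing - 192. Solving for -2064 gives testing = 13, within [-3, 14].
Intervening on vax_rate: hospital_load = 2*vax_rate + 240. Reaching -2064 requires vax_rate = -1152, outside [-3, 14].

set testing = 13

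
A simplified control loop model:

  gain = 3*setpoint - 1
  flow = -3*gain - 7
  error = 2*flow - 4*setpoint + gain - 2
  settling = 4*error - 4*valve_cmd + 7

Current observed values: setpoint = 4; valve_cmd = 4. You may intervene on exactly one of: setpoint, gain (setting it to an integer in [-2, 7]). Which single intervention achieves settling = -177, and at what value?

Intervening on setpoint: settling = -76*setpoint - 53. Reaching -177 requires setpoint = 31/19, not an integer.
Intervening on gain: with other inputs at their observed values, settling = -20*gain - 137. Solving for -177 gives gain = 2, within [-2, 7].

set gain = 2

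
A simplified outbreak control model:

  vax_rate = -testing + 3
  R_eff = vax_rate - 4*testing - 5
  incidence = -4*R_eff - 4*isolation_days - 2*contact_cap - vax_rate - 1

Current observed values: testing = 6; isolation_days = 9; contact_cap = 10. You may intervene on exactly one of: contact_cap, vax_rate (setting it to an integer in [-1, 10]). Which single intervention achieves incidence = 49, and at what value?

set vax_rate = 2

Intervening on contact_cap: incidence = -2*contact_cap + 94. Reaching 49 requires contact_cap = 45/2, not an integer.
Intervening on vax_rate: with other inputs at their observed values, incidence = -5*vax_rate + 59. Solving for 49 gives vax_rate = 2, within [-1, 10].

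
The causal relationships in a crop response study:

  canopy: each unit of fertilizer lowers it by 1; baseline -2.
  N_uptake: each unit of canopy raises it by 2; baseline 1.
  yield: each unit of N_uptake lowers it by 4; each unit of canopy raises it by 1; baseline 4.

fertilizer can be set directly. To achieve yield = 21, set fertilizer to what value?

fertilizer = 1

Substituting into the N_uptake equation gives N_uptake = -2*fertilizer - 3.
Substituting into the yield equation gives yield = 7*fertilizer + 14.
Solve 7*fertilizer + 14 = 21: fertilizer = (21 - 14) / 7 = 1.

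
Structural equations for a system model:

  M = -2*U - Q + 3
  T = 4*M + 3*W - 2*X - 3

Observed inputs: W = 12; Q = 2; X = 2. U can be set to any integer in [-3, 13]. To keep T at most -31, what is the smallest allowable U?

U = 8

Substituting into the M equation gives M = -2*U + 1.
Substituting into the T equation gives T = -8*U + 33.
Require -8*U + 33 ≤ -31, so U ≥ 8.
The smallest integer in [-3, 13] satisfying this is 8.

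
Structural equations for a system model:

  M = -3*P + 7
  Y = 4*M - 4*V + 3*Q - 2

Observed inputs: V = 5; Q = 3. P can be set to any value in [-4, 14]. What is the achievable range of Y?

Substituting into the Y equation gives Y = -12*P + 15.
Linear in P, so extremes are at the endpoints: P = -4 gives Y = 63; P = 14 gives Y = -153.

-153 to 63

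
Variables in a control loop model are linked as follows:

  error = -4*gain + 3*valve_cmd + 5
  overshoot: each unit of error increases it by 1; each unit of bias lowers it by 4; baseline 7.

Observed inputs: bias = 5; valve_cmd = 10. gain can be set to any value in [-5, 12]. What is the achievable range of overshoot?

-26 to 42

Substituting into the error equation gives error = -4*gain + 35.
overshoot becomes -4*gain + 22.
Linear in gain, so extremes are at the endpoints: gain = -5 gives overshoot = 42; gain = 12 gives overshoot = -26.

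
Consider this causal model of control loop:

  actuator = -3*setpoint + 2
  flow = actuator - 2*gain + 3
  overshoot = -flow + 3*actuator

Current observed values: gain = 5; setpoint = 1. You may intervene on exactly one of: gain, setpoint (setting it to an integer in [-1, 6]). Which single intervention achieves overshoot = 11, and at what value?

Intervening on gain: overshoot = 2*gain - 5. Reaching 11 requires gain = 8, outside [-1, 6].
Intervening on setpoint: with other inputs at their observed values, overshoot = -6*setpoint + 11. Solving for 11 gives setpoint = 0, within [-1, 6].

set setpoint = 0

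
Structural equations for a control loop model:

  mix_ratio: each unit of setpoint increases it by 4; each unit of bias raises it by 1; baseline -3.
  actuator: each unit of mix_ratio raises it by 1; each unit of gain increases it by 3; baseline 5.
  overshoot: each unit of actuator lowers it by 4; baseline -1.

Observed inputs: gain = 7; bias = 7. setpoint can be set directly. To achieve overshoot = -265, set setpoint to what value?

Substituting into the mix_ratio equation gives mix_ratio = 4*setpoint + 4.
Substituting into the actuator equation gives actuator = 4*setpoint + 30.
Substituting into the overshoot equation gives overshoot = -16*setpoint - 121.
Solve -16*setpoint - 121 = -265: setpoint = (-265 + 121) / -16 = 9.

setpoint = 9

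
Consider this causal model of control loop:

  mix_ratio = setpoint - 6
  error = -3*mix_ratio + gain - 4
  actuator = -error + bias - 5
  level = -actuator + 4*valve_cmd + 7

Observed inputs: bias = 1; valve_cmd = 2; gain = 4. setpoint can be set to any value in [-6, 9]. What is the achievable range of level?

10 to 55

Substituting into the error equation gives error = -3*setpoint + 18.
Substituting into the actuator equation gives actuator = 3*setpoint - 22.
This gives level = -3*setpoint + 37.
Linear in setpoint, so extremes are at the endpoints: setpoint = -6 gives level = 55; setpoint = 9 gives level = 10.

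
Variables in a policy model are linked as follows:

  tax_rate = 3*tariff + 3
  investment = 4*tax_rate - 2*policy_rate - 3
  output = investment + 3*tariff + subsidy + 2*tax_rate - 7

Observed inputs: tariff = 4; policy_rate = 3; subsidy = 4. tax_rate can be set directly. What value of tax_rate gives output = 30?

Intervening on tax_rate fixes its value directly, overriding its dependence on tariff.
Substituting into the investment equation gives investment = 4*tax_rate - 9.
This gives output = 6*tax_rate.
Solve 6*tax_rate = 30: tax_rate = 30 / 6 = 5.

tax_rate = 5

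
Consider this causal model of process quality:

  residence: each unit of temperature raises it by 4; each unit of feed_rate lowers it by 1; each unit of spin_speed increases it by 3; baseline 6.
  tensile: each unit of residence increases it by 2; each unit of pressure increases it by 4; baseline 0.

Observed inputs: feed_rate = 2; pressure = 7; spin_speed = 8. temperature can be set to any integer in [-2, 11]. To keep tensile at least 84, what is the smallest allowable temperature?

temperature = 0

Substituting into the residence equation gives residence = 4*temperature + 28.
Substituting into the tensile equation gives tensile = 8*temperature + 84.
Require 8*temperature + 84 ≥ 84, so temperature ≥ 0.
The smallest integer in [-2, 11] satisfying this is 0.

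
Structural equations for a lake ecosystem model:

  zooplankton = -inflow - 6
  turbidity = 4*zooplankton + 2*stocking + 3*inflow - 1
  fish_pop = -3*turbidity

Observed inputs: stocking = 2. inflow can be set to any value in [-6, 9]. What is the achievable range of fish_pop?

Substituting into the turbidity equation gives turbidity = -inflow - 21.
fish_pop becomes 3*inflow + 63.
Linear in inflow, so extremes are at the endpoints: inflow = -6 gives fish_pop = 45; inflow = 9 gives fish_pop = 90.

45 to 90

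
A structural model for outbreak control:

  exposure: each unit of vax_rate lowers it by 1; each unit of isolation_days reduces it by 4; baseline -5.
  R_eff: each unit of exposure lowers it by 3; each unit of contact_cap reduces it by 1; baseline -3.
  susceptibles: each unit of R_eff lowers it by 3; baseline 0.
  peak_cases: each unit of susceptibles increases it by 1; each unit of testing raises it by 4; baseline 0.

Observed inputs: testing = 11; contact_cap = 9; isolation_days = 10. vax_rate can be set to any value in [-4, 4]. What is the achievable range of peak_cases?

-361 to -289

Substituting into the exposure equation gives exposure = -vax_rate - 45.
R_eff becomes 3*vax_rate + 123.
susceptibles becomes -9*vax_rate - 369.
peak_cases becomes -9*vax_rate - 325.
Linear in vax_rate, so extremes are at the endpoints: vax_rate = -4 gives peak_cases = -289; vax_rate = 4 gives peak_cases = -361.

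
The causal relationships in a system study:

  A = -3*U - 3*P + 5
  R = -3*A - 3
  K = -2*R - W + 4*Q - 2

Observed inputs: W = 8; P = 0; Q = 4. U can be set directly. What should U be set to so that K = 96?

U = -3

Substituting into the A equation gives A = -3*U + 5.
Substituting into the R equation gives R = 9*U - 18.
So K = -18*U + 42.
Solve -18*U + 42 = 96: U = (96 - 42) / -18 = -3.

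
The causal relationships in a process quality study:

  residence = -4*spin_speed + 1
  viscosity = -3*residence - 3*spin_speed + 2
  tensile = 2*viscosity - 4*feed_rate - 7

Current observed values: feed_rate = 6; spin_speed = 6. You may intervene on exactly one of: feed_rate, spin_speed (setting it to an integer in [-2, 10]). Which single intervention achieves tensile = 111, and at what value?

Intervening on feed_rate: tensile = -4*feed_rate + 99. Reaching 111 requires feed_rate = -3, outside [-2, 10].
Intervening on spin_speed: with other inputs at their observed values, tensile = 18*spin_speed - 33. Solving for 111 gives spin_speed = 8, within [-2, 10].

set spin_speed = 8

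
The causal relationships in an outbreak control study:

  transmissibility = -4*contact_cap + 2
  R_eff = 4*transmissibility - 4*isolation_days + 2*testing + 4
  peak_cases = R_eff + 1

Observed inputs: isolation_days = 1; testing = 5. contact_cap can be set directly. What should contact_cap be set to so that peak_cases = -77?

contact_cap = 6

Substituting into the R_eff equation gives R_eff = -16*contact_cap + 18.
peak_cases becomes -16*contact_cap + 19.
Solve -16*contact_cap + 19 = -77: contact_cap = (-77 - 19) / -16 = 6.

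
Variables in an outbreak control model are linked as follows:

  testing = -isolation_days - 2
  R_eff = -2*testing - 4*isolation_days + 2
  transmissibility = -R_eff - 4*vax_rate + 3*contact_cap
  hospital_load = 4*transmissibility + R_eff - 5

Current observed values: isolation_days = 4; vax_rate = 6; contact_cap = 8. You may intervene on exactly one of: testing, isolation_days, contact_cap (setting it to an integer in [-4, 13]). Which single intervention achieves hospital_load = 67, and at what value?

set testing = 5

Intervening on testing: with other inputs at their observed values, hospital_load = 6*testing + 37. Solving for 67 gives testing = 5, within [-4, 13].
Intervening on isolation_days: hospital_load = 6*isolation_days - 23. Reaching 67 requires isolation_days = 15, outside [-4, 13].
Intervening on contact_cap: hospital_load = 12*contact_cap - 95. Reaching 67 requires contact_cap = 27/2, not an integer.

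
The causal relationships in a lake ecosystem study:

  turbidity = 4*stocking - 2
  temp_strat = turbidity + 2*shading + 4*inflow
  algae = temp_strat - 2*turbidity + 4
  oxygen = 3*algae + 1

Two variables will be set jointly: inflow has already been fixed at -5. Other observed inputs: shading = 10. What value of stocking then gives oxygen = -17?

stocking = 3

With inflow held at -5:
Substituting into the temp_strat equation gives temp_strat = 4*stocking - 2.
So algae = -4*stocking + 6.
Substituting into the oxygen equation gives oxygen = -12*stocking + 19.
Solve -12*stocking + 19 = -17: stocking = (-17 - 19) / -12 = 3.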